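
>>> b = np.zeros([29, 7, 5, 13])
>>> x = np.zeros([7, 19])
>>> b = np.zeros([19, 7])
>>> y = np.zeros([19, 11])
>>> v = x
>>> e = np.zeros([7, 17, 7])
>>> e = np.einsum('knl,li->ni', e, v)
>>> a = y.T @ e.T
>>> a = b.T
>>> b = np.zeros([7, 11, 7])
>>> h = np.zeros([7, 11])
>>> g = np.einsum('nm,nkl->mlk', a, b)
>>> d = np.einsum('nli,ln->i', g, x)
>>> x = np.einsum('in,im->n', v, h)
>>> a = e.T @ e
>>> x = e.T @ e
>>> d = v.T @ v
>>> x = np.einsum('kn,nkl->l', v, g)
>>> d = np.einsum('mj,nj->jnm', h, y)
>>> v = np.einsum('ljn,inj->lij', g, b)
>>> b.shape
(7, 11, 7)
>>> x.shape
(11,)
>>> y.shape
(19, 11)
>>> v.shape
(19, 7, 7)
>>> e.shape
(17, 19)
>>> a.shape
(19, 19)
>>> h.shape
(7, 11)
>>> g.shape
(19, 7, 11)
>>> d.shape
(11, 19, 7)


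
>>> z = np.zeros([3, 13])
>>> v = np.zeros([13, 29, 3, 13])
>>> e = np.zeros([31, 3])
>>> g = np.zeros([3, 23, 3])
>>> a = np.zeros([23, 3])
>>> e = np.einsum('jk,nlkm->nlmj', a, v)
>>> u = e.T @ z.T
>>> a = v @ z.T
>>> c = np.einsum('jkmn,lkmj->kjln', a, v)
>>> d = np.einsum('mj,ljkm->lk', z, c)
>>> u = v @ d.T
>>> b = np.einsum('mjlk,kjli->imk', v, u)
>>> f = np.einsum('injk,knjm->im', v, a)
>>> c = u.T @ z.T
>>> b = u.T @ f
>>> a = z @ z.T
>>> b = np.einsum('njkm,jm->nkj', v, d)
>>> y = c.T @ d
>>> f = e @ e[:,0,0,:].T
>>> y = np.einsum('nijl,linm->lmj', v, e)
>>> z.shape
(3, 13)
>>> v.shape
(13, 29, 3, 13)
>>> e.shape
(13, 29, 13, 23)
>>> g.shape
(3, 23, 3)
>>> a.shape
(3, 3)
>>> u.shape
(13, 29, 3, 29)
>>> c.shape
(29, 3, 29, 3)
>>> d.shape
(29, 13)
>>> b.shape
(13, 3, 29)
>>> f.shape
(13, 29, 13, 13)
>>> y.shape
(13, 23, 3)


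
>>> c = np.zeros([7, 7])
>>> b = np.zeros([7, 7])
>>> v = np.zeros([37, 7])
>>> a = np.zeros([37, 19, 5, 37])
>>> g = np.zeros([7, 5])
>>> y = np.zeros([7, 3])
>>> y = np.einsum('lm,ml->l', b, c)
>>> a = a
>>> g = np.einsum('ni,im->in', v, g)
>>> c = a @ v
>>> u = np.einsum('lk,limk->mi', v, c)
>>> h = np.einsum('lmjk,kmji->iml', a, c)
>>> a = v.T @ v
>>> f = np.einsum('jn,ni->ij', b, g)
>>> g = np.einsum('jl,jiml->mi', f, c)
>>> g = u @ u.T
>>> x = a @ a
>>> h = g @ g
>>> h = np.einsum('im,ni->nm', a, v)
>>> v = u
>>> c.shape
(37, 19, 5, 7)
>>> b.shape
(7, 7)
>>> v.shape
(5, 19)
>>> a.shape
(7, 7)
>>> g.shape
(5, 5)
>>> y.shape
(7,)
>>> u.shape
(5, 19)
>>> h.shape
(37, 7)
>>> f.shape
(37, 7)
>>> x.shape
(7, 7)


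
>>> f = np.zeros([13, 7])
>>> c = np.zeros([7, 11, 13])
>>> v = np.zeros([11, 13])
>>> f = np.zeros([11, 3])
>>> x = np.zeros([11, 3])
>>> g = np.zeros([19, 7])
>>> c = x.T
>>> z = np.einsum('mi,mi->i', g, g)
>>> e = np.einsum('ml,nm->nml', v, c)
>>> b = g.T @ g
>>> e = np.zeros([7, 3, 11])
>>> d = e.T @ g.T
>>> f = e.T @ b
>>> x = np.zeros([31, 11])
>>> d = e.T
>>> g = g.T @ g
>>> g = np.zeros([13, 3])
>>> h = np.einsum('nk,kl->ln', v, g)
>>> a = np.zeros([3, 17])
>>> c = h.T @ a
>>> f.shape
(11, 3, 7)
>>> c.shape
(11, 17)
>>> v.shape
(11, 13)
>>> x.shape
(31, 11)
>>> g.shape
(13, 3)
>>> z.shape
(7,)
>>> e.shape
(7, 3, 11)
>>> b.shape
(7, 7)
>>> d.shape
(11, 3, 7)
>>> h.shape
(3, 11)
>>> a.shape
(3, 17)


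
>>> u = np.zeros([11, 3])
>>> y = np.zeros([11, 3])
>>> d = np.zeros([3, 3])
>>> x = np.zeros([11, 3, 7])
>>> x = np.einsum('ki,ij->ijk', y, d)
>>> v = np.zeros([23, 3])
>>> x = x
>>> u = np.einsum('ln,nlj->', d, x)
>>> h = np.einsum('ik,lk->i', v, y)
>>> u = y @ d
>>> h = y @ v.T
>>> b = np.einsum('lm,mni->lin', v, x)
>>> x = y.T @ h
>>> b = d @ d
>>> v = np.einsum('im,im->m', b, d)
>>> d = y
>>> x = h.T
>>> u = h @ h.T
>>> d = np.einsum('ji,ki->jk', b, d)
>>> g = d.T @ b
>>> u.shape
(11, 11)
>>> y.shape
(11, 3)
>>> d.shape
(3, 11)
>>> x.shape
(23, 11)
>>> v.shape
(3,)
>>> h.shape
(11, 23)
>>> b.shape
(3, 3)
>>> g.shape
(11, 3)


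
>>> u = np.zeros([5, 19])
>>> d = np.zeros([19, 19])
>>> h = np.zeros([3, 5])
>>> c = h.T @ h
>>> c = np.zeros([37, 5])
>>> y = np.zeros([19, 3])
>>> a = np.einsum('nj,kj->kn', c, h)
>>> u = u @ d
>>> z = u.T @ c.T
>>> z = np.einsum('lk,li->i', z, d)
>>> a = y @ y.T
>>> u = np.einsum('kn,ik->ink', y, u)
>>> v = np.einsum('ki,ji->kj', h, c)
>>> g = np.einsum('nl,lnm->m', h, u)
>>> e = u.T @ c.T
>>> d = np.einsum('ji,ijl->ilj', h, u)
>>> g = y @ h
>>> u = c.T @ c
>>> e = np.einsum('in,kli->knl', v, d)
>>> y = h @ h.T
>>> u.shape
(5, 5)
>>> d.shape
(5, 19, 3)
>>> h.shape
(3, 5)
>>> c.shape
(37, 5)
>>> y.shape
(3, 3)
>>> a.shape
(19, 19)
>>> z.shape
(19,)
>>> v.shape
(3, 37)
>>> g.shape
(19, 5)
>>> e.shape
(5, 37, 19)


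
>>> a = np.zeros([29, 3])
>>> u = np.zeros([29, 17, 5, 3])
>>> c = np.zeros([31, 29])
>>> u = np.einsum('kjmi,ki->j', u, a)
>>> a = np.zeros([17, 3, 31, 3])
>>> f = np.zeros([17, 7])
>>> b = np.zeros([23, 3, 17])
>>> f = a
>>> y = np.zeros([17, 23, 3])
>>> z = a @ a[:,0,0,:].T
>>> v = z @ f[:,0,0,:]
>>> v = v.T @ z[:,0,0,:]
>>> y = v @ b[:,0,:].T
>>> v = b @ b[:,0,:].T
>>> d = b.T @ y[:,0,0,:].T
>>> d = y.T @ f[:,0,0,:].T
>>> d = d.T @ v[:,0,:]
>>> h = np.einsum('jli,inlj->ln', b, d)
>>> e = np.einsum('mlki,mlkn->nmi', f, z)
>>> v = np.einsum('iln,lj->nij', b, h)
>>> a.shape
(17, 3, 31, 3)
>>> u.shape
(17,)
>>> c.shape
(31, 29)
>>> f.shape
(17, 3, 31, 3)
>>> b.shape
(23, 3, 17)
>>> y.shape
(3, 31, 3, 23)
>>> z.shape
(17, 3, 31, 17)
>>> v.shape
(17, 23, 31)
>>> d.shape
(17, 31, 3, 23)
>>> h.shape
(3, 31)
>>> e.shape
(17, 17, 3)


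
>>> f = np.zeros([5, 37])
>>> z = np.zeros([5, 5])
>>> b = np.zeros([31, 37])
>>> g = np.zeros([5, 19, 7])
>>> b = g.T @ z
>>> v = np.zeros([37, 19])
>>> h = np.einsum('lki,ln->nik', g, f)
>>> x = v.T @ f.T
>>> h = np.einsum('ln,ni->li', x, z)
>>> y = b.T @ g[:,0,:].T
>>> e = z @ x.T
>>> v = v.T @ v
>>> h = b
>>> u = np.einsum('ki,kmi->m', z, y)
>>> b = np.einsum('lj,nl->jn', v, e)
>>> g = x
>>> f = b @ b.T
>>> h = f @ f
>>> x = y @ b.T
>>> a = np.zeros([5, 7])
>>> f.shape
(19, 19)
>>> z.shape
(5, 5)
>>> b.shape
(19, 5)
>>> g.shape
(19, 5)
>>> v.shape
(19, 19)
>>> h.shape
(19, 19)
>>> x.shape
(5, 19, 19)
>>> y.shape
(5, 19, 5)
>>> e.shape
(5, 19)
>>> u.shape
(19,)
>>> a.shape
(5, 7)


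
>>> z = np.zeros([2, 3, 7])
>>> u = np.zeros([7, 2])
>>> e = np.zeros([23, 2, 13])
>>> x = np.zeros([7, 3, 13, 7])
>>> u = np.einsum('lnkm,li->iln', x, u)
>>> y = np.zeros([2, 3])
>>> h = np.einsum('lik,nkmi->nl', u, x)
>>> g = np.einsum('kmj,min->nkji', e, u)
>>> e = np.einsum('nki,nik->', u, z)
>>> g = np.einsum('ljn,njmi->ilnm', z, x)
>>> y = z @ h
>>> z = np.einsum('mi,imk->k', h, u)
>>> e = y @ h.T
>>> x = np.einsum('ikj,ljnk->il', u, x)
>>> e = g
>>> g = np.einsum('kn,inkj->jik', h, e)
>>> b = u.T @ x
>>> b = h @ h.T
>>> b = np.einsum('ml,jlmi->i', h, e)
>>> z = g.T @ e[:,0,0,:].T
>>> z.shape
(7, 7, 7)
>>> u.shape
(2, 7, 3)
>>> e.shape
(7, 2, 7, 13)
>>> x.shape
(2, 7)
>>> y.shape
(2, 3, 2)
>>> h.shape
(7, 2)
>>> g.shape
(13, 7, 7)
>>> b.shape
(13,)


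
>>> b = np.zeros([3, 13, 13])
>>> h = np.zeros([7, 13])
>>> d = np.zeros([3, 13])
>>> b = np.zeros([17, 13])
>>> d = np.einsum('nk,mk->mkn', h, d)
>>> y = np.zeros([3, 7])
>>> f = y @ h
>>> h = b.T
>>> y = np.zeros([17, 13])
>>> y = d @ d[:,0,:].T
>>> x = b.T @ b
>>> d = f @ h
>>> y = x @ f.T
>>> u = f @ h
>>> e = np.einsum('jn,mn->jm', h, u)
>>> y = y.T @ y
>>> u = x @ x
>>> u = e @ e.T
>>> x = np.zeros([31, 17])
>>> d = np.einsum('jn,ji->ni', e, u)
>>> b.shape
(17, 13)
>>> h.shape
(13, 17)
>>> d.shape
(3, 13)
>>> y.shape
(3, 3)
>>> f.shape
(3, 13)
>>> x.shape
(31, 17)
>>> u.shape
(13, 13)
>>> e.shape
(13, 3)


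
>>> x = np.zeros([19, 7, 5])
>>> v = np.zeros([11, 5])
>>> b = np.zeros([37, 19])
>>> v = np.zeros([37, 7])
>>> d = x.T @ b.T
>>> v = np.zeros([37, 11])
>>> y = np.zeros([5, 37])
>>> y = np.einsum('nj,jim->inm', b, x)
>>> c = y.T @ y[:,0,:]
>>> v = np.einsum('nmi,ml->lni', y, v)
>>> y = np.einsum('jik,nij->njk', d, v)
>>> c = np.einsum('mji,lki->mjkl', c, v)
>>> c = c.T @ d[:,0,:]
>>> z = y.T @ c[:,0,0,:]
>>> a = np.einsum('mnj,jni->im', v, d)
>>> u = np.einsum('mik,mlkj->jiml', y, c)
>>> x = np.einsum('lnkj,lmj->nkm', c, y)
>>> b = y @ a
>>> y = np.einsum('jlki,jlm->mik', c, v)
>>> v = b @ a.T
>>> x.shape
(7, 37, 5)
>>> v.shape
(11, 5, 37)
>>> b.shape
(11, 5, 11)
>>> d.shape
(5, 7, 37)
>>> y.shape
(5, 37, 37)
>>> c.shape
(11, 7, 37, 37)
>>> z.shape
(37, 5, 37)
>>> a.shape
(37, 11)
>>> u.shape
(37, 5, 11, 7)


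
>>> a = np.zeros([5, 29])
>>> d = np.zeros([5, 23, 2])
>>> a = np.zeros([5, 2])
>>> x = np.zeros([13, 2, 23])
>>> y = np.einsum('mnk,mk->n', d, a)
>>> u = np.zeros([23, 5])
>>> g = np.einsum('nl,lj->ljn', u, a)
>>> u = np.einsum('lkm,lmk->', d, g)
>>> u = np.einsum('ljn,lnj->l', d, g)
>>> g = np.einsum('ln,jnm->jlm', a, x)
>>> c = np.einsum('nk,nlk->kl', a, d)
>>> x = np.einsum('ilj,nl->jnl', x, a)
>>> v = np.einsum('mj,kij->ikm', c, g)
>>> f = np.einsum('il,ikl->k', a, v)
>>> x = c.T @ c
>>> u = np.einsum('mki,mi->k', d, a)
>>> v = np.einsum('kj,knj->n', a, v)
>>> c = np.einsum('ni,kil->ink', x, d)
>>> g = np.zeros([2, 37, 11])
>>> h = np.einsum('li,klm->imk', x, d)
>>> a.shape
(5, 2)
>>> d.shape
(5, 23, 2)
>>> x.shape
(23, 23)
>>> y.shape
(23,)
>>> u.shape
(23,)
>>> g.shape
(2, 37, 11)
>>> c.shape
(23, 23, 5)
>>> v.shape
(13,)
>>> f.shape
(13,)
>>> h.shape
(23, 2, 5)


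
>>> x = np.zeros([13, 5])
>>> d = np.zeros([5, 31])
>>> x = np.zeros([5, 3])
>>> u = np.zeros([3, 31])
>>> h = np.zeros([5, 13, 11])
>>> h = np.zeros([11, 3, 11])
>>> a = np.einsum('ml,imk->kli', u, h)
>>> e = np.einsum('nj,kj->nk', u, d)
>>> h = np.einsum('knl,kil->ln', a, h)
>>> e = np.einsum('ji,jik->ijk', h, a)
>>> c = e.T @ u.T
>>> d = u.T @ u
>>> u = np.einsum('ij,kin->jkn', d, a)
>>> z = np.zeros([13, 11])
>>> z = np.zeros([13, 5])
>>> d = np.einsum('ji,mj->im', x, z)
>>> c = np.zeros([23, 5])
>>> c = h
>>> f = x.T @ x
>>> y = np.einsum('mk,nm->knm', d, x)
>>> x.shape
(5, 3)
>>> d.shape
(3, 13)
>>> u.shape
(31, 11, 11)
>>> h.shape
(11, 31)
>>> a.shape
(11, 31, 11)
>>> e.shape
(31, 11, 11)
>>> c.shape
(11, 31)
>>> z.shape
(13, 5)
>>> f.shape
(3, 3)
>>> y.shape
(13, 5, 3)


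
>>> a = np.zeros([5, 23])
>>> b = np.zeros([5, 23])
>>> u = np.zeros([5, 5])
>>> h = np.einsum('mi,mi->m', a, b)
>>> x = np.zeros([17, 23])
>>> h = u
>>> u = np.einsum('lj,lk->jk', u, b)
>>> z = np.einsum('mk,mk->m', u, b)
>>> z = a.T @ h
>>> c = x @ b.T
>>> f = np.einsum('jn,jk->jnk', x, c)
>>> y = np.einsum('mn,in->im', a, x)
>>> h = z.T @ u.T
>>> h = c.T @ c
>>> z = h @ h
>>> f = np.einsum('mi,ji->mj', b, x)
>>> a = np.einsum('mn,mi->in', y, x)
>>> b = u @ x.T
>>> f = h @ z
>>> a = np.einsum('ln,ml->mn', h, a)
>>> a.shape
(23, 5)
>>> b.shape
(5, 17)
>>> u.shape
(5, 23)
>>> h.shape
(5, 5)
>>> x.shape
(17, 23)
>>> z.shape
(5, 5)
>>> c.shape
(17, 5)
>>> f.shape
(5, 5)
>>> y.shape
(17, 5)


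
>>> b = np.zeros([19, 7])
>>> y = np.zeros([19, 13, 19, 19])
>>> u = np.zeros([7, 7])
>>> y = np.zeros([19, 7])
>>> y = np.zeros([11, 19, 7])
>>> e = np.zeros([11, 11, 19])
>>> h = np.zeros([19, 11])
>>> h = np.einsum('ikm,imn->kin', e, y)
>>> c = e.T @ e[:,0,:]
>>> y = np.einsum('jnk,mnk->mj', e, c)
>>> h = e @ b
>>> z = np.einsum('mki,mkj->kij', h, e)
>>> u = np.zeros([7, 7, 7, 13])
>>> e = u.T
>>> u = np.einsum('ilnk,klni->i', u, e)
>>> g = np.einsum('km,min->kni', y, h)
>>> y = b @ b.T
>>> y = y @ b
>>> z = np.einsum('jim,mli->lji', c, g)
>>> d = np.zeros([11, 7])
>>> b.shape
(19, 7)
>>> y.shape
(19, 7)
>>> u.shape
(7,)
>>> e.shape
(13, 7, 7, 7)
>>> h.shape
(11, 11, 7)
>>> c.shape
(19, 11, 19)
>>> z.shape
(7, 19, 11)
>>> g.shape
(19, 7, 11)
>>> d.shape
(11, 7)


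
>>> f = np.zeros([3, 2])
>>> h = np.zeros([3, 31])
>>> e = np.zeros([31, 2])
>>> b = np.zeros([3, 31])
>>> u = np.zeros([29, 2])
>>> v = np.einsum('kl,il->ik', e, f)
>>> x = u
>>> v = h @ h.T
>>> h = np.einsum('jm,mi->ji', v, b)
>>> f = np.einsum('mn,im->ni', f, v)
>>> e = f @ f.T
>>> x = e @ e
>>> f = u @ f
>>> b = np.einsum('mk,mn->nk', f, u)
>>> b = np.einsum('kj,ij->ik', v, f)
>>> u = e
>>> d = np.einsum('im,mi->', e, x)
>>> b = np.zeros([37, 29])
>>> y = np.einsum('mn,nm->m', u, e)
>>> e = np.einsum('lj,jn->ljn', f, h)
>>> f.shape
(29, 3)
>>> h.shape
(3, 31)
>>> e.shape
(29, 3, 31)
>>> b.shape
(37, 29)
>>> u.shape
(2, 2)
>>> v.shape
(3, 3)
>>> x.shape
(2, 2)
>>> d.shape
()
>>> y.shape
(2,)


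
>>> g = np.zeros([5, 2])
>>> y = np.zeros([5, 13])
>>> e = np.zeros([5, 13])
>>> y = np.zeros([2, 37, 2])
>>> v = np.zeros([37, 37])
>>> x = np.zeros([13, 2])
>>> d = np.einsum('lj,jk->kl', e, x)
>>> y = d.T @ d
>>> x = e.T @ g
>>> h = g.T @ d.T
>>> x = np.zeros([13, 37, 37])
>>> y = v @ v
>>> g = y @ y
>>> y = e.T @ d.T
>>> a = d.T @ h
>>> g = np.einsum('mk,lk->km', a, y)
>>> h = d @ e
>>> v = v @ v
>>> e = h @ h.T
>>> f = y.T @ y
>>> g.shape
(2, 5)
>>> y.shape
(13, 2)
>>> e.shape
(2, 2)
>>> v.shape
(37, 37)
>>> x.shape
(13, 37, 37)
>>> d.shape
(2, 5)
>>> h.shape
(2, 13)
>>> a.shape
(5, 2)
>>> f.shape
(2, 2)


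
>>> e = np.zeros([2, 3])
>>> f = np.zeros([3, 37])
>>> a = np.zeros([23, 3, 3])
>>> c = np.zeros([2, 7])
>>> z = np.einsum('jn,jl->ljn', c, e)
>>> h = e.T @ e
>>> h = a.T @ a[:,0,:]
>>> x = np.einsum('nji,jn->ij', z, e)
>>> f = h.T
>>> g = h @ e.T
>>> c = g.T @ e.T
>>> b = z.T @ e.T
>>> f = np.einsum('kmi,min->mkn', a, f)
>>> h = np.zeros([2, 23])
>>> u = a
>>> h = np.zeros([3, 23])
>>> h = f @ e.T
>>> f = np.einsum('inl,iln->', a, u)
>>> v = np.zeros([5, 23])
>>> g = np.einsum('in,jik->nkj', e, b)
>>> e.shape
(2, 3)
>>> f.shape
()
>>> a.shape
(23, 3, 3)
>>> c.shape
(2, 3, 2)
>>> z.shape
(3, 2, 7)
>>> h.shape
(3, 23, 2)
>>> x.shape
(7, 2)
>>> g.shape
(3, 2, 7)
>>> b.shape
(7, 2, 2)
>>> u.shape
(23, 3, 3)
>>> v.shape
(5, 23)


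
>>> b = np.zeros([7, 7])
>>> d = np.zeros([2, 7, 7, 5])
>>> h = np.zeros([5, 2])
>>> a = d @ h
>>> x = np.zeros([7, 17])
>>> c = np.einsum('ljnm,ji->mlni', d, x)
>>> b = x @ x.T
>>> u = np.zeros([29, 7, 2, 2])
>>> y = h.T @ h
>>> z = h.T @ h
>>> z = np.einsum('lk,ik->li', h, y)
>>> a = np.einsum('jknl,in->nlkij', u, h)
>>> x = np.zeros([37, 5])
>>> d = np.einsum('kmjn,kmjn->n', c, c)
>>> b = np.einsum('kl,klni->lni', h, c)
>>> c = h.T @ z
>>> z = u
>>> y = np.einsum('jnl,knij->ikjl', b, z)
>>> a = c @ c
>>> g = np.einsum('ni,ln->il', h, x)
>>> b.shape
(2, 7, 17)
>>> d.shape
(17,)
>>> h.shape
(5, 2)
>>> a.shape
(2, 2)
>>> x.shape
(37, 5)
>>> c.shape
(2, 2)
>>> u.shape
(29, 7, 2, 2)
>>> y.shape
(2, 29, 2, 17)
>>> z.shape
(29, 7, 2, 2)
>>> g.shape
(2, 37)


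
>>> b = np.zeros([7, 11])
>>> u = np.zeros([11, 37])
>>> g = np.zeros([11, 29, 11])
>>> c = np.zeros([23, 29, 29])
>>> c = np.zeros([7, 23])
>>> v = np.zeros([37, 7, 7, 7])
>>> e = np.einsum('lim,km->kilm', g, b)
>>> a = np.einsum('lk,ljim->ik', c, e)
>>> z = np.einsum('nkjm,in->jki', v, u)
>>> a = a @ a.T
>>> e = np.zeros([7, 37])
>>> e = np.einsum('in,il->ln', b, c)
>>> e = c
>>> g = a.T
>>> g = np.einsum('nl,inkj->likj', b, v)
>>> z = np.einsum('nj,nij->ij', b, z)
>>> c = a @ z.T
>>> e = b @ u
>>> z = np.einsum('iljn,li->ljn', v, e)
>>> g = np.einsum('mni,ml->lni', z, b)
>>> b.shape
(7, 11)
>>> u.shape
(11, 37)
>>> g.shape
(11, 7, 7)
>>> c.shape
(11, 7)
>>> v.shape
(37, 7, 7, 7)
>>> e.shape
(7, 37)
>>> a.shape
(11, 11)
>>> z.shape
(7, 7, 7)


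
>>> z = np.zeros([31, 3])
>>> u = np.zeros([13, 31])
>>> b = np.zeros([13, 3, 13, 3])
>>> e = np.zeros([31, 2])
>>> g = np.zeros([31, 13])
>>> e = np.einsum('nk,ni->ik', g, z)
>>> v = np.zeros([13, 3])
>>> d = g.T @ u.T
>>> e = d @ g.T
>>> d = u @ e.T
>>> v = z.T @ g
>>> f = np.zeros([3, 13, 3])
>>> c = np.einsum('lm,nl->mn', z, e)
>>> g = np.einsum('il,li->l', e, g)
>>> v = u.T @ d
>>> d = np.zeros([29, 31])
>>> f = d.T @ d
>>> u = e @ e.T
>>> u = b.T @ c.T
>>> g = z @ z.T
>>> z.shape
(31, 3)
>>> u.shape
(3, 13, 3, 3)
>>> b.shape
(13, 3, 13, 3)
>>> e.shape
(13, 31)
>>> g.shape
(31, 31)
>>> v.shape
(31, 13)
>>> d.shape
(29, 31)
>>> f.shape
(31, 31)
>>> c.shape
(3, 13)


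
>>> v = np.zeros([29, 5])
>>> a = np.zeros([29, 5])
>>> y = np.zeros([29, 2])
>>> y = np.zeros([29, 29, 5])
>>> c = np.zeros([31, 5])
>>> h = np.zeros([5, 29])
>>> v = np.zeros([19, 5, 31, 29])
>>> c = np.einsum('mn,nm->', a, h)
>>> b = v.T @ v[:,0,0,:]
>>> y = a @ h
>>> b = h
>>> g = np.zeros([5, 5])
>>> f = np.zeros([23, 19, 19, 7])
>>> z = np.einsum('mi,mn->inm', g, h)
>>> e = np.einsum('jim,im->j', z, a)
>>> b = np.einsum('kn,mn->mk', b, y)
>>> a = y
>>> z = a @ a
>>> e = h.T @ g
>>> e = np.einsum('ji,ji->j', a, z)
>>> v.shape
(19, 5, 31, 29)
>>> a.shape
(29, 29)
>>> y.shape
(29, 29)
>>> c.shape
()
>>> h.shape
(5, 29)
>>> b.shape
(29, 5)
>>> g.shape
(5, 5)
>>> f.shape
(23, 19, 19, 7)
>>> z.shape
(29, 29)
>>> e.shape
(29,)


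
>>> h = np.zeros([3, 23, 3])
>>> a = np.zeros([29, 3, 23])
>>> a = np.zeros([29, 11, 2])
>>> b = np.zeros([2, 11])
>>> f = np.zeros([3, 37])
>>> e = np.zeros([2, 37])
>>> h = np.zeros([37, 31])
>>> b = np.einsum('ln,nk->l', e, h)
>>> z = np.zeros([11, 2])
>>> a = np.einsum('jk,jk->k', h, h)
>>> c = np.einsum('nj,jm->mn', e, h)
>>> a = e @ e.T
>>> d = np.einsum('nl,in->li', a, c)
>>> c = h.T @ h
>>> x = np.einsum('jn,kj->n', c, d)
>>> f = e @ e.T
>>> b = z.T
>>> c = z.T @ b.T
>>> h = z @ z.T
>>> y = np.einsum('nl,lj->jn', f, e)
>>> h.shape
(11, 11)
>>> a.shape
(2, 2)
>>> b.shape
(2, 11)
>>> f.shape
(2, 2)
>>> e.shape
(2, 37)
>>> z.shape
(11, 2)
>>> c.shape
(2, 2)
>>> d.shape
(2, 31)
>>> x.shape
(31,)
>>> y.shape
(37, 2)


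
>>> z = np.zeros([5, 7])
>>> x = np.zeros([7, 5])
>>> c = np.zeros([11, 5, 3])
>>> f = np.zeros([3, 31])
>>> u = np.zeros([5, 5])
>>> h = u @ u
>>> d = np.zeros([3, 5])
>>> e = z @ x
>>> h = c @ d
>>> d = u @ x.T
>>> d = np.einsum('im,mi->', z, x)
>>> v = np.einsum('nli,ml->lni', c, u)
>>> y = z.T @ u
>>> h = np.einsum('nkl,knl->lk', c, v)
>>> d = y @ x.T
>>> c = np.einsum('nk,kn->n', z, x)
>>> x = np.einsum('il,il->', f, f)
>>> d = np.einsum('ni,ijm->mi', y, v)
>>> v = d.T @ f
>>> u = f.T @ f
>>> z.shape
(5, 7)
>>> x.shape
()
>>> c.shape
(5,)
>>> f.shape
(3, 31)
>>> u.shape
(31, 31)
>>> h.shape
(3, 5)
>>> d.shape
(3, 5)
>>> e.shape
(5, 5)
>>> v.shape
(5, 31)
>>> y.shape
(7, 5)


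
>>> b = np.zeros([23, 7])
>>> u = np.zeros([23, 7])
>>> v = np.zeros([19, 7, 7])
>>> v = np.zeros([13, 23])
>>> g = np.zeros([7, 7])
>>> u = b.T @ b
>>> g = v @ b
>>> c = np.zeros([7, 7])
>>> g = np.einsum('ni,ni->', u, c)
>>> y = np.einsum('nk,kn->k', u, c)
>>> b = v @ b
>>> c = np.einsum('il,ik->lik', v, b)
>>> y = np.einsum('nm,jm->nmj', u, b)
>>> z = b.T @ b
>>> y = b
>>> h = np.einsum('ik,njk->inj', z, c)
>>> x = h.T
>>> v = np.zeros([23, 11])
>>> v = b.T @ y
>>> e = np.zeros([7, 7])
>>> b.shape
(13, 7)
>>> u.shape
(7, 7)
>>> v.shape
(7, 7)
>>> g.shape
()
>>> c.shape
(23, 13, 7)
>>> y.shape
(13, 7)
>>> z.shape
(7, 7)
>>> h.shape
(7, 23, 13)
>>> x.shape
(13, 23, 7)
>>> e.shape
(7, 7)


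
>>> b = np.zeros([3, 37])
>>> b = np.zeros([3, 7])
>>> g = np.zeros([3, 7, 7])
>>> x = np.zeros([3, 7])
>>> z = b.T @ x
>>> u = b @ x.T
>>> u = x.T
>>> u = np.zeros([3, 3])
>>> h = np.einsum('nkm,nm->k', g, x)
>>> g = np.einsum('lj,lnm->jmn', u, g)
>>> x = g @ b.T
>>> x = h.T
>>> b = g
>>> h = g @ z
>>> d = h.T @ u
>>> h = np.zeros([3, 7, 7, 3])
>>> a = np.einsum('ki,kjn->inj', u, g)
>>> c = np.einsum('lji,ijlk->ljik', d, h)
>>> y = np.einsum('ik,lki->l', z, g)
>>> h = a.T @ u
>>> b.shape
(3, 7, 7)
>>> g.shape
(3, 7, 7)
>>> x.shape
(7,)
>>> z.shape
(7, 7)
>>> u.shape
(3, 3)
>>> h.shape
(7, 7, 3)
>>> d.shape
(7, 7, 3)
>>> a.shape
(3, 7, 7)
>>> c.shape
(7, 7, 3, 3)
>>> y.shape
(3,)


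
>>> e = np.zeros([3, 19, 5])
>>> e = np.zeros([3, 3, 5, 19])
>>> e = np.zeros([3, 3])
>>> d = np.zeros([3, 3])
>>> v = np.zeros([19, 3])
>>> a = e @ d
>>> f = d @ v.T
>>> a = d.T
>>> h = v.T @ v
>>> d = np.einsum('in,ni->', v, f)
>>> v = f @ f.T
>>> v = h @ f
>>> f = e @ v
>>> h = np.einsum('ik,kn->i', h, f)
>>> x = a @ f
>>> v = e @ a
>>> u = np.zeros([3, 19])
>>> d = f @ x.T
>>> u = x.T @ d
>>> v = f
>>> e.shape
(3, 3)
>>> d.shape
(3, 3)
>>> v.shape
(3, 19)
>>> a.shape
(3, 3)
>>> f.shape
(3, 19)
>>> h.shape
(3,)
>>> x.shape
(3, 19)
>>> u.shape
(19, 3)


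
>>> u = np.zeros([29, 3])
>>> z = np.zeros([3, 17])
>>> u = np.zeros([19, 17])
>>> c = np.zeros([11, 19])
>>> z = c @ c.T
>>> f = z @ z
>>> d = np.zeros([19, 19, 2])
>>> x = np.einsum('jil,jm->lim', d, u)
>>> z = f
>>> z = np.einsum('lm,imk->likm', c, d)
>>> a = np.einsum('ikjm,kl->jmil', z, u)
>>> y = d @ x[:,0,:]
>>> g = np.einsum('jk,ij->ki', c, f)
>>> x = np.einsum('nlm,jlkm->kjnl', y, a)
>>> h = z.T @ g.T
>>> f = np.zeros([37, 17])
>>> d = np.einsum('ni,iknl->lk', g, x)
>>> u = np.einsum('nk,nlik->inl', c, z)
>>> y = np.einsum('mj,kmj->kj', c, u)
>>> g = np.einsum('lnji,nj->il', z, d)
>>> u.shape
(2, 11, 19)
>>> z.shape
(11, 19, 2, 19)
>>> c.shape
(11, 19)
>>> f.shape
(37, 17)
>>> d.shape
(19, 2)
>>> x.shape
(11, 2, 19, 19)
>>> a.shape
(2, 19, 11, 17)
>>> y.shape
(2, 19)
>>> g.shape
(19, 11)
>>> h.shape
(19, 2, 19, 19)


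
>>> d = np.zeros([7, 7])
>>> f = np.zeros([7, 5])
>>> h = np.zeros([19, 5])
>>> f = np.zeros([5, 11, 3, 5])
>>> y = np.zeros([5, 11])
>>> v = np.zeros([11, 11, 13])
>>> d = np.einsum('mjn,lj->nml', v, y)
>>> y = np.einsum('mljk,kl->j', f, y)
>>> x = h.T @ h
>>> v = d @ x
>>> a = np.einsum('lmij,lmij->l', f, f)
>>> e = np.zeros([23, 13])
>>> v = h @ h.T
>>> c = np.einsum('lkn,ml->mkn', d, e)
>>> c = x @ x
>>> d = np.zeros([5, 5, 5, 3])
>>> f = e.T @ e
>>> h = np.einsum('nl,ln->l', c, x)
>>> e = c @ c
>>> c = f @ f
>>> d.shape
(5, 5, 5, 3)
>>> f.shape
(13, 13)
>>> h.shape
(5,)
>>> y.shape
(3,)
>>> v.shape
(19, 19)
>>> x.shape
(5, 5)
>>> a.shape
(5,)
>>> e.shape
(5, 5)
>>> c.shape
(13, 13)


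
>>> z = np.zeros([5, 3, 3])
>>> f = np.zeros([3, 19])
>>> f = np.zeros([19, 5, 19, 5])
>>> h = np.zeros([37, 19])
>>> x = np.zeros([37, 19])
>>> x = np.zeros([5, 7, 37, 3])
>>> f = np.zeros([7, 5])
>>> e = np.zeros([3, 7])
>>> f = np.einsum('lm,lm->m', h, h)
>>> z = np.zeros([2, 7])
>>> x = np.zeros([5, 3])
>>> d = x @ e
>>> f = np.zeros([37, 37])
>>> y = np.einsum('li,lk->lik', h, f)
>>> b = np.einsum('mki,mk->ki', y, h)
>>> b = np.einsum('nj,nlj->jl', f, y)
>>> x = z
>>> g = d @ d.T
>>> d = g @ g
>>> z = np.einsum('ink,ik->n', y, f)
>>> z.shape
(19,)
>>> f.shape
(37, 37)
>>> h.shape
(37, 19)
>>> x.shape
(2, 7)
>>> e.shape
(3, 7)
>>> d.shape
(5, 5)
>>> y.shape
(37, 19, 37)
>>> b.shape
(37, 19)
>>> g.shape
(5, 5)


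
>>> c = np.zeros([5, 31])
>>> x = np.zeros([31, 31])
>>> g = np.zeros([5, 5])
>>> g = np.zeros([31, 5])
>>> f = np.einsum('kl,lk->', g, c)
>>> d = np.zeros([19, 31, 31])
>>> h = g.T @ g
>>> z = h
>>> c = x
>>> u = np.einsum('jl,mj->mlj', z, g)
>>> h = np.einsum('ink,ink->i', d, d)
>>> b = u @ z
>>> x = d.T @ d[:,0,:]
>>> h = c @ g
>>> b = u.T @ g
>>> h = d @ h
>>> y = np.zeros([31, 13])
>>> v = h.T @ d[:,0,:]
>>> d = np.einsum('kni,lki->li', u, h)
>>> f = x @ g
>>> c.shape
(31, 31)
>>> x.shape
(31, 31, 31)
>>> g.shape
(31, 5)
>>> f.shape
(31, 31, 5)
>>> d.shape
(19, 5)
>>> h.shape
(19, 31, 5)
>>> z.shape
(5, 5)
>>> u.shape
(31, 5, 5)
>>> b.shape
(5, 5, 5)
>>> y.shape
(31, 13)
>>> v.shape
(5, 31, 31)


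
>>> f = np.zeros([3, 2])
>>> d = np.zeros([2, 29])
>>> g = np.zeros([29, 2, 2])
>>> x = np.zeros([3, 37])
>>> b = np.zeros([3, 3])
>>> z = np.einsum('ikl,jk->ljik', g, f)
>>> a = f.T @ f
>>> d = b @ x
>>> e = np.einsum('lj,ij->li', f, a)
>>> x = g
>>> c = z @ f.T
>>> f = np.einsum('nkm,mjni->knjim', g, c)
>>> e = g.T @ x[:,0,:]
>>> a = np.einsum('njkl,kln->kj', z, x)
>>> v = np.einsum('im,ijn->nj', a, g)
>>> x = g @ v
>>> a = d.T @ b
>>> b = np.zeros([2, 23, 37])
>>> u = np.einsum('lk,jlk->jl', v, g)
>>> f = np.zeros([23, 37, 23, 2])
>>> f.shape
(23, 37, 23, 2)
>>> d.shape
(3, 37)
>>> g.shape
(29, 2, 2)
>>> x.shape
(29, 2, 2)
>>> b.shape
(2, 23, 37)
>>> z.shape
(2, 3, 29, 2)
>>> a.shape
(37, 3)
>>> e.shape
(2, 2, 2)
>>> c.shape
(2, 3, 29, 3)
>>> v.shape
(2, 2)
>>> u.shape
(29, 2)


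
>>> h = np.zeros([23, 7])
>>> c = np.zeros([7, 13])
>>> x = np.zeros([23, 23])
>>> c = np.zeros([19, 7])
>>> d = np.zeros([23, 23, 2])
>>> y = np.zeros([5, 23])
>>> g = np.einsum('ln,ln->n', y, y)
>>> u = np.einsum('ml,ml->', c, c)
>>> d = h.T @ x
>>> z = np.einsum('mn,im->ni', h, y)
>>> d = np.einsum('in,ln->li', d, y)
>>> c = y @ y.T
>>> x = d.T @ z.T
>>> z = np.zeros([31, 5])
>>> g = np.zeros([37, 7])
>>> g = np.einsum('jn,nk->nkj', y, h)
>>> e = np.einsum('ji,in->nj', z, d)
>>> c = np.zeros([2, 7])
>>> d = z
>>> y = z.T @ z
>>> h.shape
(23, 7)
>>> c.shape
(2, 7)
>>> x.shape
(7, 7)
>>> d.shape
(31, 5)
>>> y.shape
(5, 5)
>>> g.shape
(23, 7, 5)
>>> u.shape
()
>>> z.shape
(31, 5)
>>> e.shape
(7, 31)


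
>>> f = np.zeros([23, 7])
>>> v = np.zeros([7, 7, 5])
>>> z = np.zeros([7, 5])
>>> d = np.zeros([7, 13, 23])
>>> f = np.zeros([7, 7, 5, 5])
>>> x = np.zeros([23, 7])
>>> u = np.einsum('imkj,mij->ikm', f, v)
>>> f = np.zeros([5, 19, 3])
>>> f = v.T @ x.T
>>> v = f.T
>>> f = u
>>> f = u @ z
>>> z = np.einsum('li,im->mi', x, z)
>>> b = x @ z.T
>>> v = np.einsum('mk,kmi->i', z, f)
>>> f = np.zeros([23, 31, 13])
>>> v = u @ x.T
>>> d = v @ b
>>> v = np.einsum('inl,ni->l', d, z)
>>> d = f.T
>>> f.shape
(23, 31, 13)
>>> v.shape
(5,)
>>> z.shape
(5, 7)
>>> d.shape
(13, 31, 23)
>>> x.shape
(23, 7)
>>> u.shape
(7, 5, 7)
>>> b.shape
(23, 5)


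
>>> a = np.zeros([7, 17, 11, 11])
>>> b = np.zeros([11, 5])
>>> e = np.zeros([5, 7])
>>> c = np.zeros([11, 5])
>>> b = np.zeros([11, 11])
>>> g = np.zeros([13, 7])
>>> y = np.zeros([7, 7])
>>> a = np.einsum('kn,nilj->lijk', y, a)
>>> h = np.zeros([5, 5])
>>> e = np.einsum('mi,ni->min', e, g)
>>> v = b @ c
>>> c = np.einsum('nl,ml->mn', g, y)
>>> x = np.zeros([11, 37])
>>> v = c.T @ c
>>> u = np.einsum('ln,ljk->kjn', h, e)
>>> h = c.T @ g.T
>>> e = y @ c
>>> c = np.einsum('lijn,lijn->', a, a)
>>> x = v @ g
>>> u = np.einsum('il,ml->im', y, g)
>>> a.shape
(11, 17, 11, 7)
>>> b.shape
(11, 11)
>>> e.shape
(7, 13)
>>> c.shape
()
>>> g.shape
(13, 7)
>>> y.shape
(7, 7)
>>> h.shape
(13, 13)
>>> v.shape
(13, 13)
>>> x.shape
(13, 7)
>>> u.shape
(7, 13)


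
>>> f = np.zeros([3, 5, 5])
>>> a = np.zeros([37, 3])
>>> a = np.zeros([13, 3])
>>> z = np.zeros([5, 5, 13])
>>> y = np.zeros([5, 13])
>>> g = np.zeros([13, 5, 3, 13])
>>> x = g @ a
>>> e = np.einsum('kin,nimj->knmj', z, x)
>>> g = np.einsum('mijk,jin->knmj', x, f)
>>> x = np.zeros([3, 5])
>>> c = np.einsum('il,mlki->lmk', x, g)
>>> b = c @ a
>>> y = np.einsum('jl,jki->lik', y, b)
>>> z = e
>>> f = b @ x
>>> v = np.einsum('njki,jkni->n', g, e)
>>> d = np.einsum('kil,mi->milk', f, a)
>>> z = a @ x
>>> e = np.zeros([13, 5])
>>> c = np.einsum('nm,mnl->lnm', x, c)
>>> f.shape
(5, 3, 5)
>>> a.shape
(13, 3)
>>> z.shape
(13, 5)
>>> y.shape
(13, 3, 3)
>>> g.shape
(3, 5, 13, 3)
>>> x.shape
(3, 5)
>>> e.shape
(13, 5)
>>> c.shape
(13, 3, 5)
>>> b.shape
(5, 3, 3)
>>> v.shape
(3,)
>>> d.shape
(13, 3, 5, 5)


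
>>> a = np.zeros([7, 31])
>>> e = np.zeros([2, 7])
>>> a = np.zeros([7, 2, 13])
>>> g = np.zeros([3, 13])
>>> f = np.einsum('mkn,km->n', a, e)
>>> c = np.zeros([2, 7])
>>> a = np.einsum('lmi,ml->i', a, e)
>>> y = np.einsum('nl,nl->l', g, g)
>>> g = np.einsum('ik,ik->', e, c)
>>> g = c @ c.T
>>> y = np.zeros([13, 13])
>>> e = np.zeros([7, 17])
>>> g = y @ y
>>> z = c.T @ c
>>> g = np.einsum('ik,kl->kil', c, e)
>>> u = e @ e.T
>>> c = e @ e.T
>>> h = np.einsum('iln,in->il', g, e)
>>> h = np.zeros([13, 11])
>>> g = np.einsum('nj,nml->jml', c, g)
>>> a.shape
(13,)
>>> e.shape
(7, 17)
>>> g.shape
(7, 2, 17)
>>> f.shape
(13,)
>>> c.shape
(7, 7)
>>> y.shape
(13, 13)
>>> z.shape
(7, 7)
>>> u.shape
(7, 7)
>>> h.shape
(13, 11)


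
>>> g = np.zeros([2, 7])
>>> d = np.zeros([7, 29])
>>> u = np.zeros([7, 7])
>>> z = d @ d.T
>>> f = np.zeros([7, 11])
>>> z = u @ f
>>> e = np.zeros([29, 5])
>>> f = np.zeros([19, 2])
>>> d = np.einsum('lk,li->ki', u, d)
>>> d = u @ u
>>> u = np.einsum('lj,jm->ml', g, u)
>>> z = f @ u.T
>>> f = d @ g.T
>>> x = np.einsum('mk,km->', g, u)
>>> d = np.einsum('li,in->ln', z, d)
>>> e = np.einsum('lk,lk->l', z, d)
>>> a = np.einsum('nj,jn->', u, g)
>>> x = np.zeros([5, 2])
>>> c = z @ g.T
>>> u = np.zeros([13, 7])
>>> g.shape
(2, 7)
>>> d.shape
(19, 7)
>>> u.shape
(13, 7)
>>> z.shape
(19, 7)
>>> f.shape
(7, 2)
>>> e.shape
(19,)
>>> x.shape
(5, 2)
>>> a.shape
()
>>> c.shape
(19, 2)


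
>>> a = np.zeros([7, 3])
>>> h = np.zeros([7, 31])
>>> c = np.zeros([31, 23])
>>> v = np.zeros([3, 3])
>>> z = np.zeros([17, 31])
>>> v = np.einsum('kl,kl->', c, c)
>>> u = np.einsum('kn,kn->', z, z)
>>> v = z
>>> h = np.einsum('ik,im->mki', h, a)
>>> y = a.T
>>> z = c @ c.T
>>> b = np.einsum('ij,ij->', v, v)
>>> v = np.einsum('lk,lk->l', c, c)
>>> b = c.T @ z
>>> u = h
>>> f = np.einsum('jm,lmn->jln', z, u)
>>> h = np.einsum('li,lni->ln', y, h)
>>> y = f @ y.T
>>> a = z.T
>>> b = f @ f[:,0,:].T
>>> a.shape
(31, 31)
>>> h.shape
(3, 31)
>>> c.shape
(31, 23)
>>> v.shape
(31,)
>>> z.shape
(31, 31)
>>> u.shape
(3, 31, 7)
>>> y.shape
(31, 3, 3)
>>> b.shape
(31, 3, 31)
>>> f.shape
(31, 3, 7)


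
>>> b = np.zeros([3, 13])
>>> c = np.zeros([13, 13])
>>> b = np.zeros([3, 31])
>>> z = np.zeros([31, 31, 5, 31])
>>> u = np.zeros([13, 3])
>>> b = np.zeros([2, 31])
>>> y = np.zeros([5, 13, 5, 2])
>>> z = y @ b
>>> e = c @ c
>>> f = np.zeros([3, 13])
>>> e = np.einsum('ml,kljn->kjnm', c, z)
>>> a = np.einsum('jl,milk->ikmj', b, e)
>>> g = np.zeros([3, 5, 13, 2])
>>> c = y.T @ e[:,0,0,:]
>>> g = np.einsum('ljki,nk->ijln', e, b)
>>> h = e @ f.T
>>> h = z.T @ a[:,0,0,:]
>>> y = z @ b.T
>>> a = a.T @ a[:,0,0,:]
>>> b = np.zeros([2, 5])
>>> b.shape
(2, 5)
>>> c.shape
(2, 5, 13, 13)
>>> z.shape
(5, 13, 5, 31)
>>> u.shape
(13, 3)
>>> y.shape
(5, 13, 5, 2)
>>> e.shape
(5, 5, 31, 13)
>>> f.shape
(3, 13)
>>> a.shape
(2, 5, 13, 2)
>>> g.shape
(13, 5, 5, 2)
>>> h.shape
(31, 5, 13, 2)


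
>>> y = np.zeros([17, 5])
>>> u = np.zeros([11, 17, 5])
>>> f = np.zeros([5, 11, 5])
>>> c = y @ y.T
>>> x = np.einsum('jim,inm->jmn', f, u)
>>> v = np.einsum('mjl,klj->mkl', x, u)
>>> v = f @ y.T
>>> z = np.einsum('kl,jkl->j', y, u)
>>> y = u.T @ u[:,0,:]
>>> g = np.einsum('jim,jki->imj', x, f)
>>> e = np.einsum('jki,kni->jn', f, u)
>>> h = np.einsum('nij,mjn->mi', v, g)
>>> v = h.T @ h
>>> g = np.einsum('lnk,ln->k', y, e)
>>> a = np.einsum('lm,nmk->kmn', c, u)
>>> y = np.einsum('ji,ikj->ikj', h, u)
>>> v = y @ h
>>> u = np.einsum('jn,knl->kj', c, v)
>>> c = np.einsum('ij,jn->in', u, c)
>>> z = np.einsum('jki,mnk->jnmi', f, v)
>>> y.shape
(11, 17, 5)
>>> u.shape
(11, 17)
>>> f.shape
(5, 11, 5)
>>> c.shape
(11, 17)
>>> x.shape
(5, 5, 17)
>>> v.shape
(11, 17, 11)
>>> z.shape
(5, 17, 11, 5)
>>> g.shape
(5,)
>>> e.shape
(5, 17)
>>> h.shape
(5, 11)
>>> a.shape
(5, 17, 11)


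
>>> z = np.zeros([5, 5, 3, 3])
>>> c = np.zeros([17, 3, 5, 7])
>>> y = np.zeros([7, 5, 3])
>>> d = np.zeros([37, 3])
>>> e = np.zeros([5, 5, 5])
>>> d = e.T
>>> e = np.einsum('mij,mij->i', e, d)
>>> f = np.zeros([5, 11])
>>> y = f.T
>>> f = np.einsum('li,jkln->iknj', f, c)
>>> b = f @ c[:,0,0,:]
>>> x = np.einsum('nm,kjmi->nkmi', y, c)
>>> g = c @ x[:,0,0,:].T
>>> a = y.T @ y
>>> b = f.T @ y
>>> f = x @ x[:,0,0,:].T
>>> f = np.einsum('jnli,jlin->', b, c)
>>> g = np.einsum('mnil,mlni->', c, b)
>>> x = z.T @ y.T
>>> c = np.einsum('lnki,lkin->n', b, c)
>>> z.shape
(5, 5, 3, 3)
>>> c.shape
(7,)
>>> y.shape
(11, 5)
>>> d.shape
(5, 5, 5)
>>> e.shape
(5,)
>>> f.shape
()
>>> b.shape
(17, 7, 3, 5)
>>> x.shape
(3, 3, 5, 11)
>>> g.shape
()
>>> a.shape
(5, 5)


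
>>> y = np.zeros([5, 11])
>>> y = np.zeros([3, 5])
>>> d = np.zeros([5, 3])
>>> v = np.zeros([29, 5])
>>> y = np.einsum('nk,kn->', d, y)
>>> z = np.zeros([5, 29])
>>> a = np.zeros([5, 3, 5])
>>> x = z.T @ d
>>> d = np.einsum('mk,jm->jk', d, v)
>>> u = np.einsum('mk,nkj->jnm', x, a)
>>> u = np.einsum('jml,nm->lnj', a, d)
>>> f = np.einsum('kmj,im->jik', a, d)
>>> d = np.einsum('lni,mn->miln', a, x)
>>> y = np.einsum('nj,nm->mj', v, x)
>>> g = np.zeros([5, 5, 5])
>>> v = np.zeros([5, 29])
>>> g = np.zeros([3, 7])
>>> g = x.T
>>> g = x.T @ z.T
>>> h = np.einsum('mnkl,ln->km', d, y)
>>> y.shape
(3, 5)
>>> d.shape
(29, 5, 5, 3)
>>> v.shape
(5, 29)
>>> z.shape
(5, 29)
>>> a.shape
(5, 3, 5)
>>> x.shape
(29, 3)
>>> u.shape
(5, 29, 5)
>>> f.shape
(5, 29, 5)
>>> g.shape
(3, 5)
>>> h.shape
(5, 29)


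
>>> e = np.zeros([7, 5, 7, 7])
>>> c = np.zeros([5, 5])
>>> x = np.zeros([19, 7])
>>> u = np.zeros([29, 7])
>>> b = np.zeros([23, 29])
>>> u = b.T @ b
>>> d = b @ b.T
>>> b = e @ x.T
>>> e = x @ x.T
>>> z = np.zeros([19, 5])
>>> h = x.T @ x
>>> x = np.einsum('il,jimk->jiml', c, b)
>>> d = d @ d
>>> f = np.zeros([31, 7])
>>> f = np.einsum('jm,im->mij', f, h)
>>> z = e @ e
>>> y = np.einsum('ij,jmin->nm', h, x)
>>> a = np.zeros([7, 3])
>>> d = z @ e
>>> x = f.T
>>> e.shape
(19, 19)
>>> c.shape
(5, 5)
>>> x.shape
(31, 7, 7)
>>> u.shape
(29, 29)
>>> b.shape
(7, 5, 7, 19)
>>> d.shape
(19, 19)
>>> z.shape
(19, 19)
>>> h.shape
(7, 7)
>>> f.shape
(7, 7, 31)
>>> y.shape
(5, 5)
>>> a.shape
(7, 3)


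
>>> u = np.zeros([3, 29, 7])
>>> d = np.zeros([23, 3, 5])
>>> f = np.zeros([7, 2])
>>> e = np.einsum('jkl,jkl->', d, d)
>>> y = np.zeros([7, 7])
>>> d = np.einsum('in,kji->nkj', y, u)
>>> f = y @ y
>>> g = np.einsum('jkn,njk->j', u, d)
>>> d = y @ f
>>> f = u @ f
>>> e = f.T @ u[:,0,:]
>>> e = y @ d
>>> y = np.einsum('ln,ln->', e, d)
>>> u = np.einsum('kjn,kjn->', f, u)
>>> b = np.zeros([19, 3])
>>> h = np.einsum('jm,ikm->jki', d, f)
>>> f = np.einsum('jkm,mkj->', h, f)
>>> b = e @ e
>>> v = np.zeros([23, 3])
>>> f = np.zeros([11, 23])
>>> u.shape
()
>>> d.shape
(7, 7)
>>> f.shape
(11, 23)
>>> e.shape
(7, 7)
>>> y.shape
()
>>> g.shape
(3,)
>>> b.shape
(7, 7)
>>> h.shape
(7, 29, 3)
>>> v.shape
(23, 3)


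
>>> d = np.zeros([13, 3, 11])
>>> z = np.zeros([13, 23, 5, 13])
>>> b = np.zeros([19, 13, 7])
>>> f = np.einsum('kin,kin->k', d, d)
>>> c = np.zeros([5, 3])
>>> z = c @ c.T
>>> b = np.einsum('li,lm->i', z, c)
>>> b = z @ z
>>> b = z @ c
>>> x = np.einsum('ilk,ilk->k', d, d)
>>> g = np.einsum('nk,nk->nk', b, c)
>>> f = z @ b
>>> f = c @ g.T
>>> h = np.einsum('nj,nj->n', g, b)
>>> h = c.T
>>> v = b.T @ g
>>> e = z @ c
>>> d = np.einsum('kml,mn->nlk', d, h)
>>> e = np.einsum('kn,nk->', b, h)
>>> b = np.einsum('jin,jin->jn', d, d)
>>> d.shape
(5, 11, 13)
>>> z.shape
(5, 5)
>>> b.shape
(5, 13)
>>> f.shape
(5, 5)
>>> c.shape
(5, 3)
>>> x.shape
(11,)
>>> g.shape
(5, 3)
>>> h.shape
(3, 5)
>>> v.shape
(3, 3)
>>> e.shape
()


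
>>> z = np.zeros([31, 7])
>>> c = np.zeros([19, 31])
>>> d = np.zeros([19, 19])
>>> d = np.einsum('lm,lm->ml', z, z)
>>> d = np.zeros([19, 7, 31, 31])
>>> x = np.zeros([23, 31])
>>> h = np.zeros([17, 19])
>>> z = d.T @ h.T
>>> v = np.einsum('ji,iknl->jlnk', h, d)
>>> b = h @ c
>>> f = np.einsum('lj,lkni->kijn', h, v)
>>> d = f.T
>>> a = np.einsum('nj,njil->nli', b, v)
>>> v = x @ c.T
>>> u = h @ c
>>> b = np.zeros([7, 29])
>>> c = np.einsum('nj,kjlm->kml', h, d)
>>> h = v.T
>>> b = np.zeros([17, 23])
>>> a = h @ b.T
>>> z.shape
(31, 31, 7, 17)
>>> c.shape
(31, 31, 7)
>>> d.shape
(31, 19, 7, 31)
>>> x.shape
(23, 31)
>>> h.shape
(19, 23)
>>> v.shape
(23, 19)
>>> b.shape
(17, 23)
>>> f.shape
(31, 7, 19, 31)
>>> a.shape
(19, 17)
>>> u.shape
(17, 31)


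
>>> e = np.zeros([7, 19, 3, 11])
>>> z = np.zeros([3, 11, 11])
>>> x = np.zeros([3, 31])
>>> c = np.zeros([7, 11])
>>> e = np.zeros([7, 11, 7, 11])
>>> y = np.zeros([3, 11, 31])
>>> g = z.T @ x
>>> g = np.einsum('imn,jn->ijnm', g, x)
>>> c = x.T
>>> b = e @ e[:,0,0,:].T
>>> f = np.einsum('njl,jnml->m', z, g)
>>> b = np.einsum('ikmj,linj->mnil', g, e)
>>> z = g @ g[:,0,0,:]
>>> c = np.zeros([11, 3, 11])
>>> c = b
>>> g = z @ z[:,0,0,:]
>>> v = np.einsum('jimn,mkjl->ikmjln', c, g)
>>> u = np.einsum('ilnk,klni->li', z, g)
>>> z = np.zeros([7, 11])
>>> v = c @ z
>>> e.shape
(7, 11, 7, 11)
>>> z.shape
(7, 11)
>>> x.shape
(3, 31)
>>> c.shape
(31, 7, 11, 7)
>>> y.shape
(3, 11, 31)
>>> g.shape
(11, 3, 31, 11)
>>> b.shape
(31, 7, 11, 7)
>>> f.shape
(31,)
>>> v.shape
(31, 7, 11, 11)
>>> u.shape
(3, 11)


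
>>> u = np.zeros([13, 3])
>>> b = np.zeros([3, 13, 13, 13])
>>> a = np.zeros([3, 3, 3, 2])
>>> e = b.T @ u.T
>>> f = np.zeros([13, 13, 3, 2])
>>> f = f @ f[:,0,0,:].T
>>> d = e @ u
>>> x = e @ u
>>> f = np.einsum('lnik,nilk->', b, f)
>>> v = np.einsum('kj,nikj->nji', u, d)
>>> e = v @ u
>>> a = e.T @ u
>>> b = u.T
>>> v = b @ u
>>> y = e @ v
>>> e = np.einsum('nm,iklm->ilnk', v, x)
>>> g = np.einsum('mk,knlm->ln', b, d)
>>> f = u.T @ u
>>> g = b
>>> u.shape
(13, 3)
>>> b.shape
(3, 13)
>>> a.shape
(3, 3, 3)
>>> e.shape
(13, 13, 3, 13)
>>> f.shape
(3, 3)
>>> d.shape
(13, 13, 13, 3)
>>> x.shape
(13, 13, 13, 3)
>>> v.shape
(3, 3)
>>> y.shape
(13, 3, 3)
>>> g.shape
(3, 13)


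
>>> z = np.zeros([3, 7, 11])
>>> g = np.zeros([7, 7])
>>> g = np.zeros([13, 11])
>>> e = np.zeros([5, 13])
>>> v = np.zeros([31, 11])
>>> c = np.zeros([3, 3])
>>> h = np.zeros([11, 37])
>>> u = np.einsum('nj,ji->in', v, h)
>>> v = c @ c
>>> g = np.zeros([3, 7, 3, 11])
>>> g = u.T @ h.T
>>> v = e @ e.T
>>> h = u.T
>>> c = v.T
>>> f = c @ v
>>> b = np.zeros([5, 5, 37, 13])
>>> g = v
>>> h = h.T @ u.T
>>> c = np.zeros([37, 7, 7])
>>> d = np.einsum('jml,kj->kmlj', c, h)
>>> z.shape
(3, 7, 11)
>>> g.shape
(5, 5)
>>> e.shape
(5, 13)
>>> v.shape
(5, 5)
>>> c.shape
(37, 7, 7)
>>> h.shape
(37, 37)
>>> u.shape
(37, 31)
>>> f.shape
(5, 5)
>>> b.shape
(5, 5, 37, 13)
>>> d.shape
(37, 7, 7, 37)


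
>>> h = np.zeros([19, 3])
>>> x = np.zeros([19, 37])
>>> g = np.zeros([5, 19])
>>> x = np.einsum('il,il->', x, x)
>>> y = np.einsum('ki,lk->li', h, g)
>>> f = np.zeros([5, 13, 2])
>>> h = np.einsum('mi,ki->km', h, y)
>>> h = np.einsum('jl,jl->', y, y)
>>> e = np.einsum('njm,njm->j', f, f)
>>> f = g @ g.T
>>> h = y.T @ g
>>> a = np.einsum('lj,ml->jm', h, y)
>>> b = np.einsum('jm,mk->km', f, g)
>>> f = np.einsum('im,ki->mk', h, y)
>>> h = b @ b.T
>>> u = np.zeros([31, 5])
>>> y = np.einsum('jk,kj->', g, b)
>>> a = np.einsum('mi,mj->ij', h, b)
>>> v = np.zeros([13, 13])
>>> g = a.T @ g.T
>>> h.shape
(19, 19)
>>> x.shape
()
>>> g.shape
(5, 5)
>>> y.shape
()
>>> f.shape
(19, 5)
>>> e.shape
(13,)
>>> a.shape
(19, 5)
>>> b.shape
(19, 5)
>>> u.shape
(31, 5)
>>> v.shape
(13, 13)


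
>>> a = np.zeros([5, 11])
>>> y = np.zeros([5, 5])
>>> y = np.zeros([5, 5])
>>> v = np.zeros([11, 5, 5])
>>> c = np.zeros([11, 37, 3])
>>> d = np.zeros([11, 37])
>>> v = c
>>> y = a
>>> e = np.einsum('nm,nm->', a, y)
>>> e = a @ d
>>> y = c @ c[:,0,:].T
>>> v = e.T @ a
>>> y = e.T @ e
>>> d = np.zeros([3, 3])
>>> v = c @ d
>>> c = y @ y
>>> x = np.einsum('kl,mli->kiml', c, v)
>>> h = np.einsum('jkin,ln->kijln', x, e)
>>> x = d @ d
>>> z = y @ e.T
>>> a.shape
(5, 11)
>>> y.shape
(37, 37)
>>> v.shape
(11, 37, 3)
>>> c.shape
(37, 37)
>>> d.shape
(3, 3)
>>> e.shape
(5, 37)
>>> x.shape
(3, 3)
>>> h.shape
(3, 11, 37, 5, 37)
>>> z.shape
(37, 5)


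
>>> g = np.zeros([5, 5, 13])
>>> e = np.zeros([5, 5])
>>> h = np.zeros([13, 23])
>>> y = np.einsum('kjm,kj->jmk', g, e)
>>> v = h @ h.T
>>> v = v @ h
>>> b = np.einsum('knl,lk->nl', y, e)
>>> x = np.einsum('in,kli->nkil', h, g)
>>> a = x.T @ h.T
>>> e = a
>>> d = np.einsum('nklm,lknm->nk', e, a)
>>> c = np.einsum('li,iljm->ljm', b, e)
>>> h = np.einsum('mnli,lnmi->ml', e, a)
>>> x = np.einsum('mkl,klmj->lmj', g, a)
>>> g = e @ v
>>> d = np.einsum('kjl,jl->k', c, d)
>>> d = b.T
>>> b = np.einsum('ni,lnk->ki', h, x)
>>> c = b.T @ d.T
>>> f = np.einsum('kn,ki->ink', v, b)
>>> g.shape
(5, 13, 5, 23)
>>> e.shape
(5, 13, 5, 13)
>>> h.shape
(5, 5)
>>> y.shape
(5, 13, 5)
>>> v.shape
(13, 23)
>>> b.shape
(13, 5)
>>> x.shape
(13, 5, 13)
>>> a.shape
(5, 13, 5, 13)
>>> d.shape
(5, 13)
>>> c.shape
(5, 5)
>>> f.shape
(5, 23, 13)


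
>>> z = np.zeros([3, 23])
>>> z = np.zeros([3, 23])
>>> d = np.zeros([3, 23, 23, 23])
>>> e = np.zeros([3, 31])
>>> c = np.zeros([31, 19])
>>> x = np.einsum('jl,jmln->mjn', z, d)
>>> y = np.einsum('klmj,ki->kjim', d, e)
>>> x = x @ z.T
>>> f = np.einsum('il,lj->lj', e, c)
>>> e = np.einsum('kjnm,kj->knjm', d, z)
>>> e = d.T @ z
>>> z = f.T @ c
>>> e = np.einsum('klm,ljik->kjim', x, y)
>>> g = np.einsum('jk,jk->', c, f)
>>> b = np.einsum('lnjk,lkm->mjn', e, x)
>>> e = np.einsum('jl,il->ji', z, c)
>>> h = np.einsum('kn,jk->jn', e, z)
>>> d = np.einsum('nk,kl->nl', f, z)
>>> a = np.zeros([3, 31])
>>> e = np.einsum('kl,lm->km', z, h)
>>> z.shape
(19, 19)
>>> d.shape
(31, 19)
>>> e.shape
(19, 31)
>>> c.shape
(31, 19)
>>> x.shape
(23, 3, 3)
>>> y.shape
(3, 23, 31, 23)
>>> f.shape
(31, 19)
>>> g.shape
()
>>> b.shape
(3, 31, 23)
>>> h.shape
(19, 31)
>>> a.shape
(3, 31)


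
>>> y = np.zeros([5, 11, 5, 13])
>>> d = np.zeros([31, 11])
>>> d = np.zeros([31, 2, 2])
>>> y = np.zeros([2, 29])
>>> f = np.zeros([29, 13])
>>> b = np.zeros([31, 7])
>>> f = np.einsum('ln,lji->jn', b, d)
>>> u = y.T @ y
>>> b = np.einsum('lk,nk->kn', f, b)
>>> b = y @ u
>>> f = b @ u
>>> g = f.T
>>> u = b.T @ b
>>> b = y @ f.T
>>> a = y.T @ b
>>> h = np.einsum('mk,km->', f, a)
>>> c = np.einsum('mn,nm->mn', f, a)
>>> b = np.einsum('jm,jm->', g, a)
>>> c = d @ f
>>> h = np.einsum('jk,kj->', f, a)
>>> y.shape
(2, 29)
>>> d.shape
(31, 2, 2)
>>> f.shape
(2, 29)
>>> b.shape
()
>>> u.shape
(29, 29)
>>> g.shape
(29, 2)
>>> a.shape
(29, 2)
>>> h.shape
()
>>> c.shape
(31, 2, 29)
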